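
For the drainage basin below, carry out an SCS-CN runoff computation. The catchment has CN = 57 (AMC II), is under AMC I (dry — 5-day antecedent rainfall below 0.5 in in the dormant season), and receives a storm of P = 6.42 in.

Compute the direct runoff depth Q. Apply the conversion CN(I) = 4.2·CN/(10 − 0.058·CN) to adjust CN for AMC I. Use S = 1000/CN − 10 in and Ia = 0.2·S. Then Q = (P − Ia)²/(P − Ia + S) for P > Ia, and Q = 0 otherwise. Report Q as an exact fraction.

Q = 28641162169/74467584450 in ≈ 0.385 in

Dry (AMC I): CN(I) = 4.2·57/(10 − 0.058·57) = (1197/5)/(3347/500) = 119700/3347 ≈ 35.763
Max retention: S = 1000/(119700/3347) − 10 = 21500/1197 in (≈ 17.962 in)
Initial abstraction Ia = S/5 = (21500/1197)/5 = 4300/1197 ≈ 3.592 in
Excess rainfall: 6.420 − 3.592 = 2.828 in; P > Ia so Q > 0
Q: (169237/59850)² ÷ (1244237/59850) = 28641162169/74467584450 in (≈ 0.385 in)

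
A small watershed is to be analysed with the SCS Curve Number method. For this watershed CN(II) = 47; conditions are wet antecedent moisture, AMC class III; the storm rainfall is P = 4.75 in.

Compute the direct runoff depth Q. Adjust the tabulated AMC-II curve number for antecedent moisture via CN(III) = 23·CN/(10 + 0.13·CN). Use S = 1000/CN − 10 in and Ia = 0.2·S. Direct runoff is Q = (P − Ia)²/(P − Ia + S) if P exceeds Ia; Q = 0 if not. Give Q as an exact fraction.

Q = 265657401/162145676 in ≈ 1.638 in

Adjust CN=47 to AMC III: 23·47/(10 + 0.13·47) → 1081 ÷ (1611/100) = 108100/1611 ≈ 67.101
Max retention: S = 1000/(108100/1611) − 10 = 5300/1081 in (≈ 4.903 in)
Ia = 0.2S: 0.2·4.903 = 0.981 in (exactly 1060/1081)
Excess rainfall: 4.750 − 0.981 = 3.769 in; P > Ia so Q > 0
Q: (16299/4324)² ÷ (37499/4324) = 265657401/162145676 in (≈ 1.638 in)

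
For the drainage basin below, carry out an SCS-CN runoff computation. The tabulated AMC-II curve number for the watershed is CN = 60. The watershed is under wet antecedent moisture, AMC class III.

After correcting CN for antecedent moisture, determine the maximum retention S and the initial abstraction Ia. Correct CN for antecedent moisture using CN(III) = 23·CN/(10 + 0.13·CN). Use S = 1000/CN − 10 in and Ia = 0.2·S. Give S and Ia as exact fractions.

CN(III) from CN(II)=60: (23·60)/(10 + 0.13·60) = 6900/89 ≈ 77.528
Max retention: S = 1000/(6900/89) − 10 = 200/69 in (≈ 2.899 in)
Ia = 0.2·(200/69) = 40/69 in ≈ 0.580 in

S = 200/69 in ≈ 2.899 in; Ia = 40/69 in ≈ 0.580 in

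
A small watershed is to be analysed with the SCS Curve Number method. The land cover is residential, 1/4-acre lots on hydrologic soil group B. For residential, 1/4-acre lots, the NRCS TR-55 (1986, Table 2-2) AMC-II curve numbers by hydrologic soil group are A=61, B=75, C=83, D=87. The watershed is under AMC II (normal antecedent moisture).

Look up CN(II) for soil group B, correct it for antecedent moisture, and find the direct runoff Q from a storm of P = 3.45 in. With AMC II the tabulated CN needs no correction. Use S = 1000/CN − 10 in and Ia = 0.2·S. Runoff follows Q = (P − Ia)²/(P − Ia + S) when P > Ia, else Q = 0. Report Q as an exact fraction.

NRCS table: residential, 1/4-acre lots, soil group B → CN(II) = 75
Average conditions: CN = 75 (no AMC adjustment).
Retention S: 1000/CN − 10 with CN=75.000 → S = 10/3 ≈ 3.333 in
Ia = 0.2·(10/3) = 2/3 in ≈ 0.667 in
P − Ia = 3.450 − 0.667 = 167/60 ≈ 2.783 in (> 0, runoff occurs)
Runoff Q = (P−Ia)²/(P−Ia+S) = (2.783)²/(2.783+3.333) = 27889/22020 ≈ 1.267 in

Q = 27889/22020 in ≈ 1.267 in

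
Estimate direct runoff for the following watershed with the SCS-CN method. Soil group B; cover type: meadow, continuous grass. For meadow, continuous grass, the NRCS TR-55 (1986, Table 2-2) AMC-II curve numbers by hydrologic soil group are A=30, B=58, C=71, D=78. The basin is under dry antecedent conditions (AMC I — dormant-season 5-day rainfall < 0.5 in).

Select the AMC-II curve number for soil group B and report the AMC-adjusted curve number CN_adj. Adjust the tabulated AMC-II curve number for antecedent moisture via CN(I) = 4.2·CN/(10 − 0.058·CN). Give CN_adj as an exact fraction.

NRCS table: meadow, continuous grass, soil group B → CN(II) = 58
Dry (AMC I): CN(I) = 4.2·58/(10 − 0.058·58) = (1218/5)/(1659/250) = 2900/79 ≈ 36.709

CN_adj = 2900/79 ≈ 36.709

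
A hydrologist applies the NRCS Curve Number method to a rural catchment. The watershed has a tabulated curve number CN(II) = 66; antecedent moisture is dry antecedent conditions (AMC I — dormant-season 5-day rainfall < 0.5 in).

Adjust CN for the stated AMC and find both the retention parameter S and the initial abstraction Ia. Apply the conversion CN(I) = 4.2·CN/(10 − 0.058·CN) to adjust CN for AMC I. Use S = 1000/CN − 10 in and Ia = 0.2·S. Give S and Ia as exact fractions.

S = 8500/693 in ≈ 12.266 in; Ia = 1700/693 in ≈ 2.453 in

Dry (AMC I): CN(I) = 4.2·66/(10 − 0.058·66) = (1386/5)/(1543/250) = 69300/1543 ≈ 44.913
S = 1000/(69300/1543) − 10 = 8500/693 in ≈ 12.266 in
Ia = 0.2·(8500/693) = 1700/693 in ≈ 2.453 in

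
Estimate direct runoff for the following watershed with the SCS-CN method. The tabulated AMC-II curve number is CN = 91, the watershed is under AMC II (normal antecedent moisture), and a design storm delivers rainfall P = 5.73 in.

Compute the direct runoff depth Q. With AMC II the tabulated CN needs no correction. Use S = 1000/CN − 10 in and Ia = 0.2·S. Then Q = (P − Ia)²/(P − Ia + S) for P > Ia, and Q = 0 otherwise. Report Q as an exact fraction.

CN(II) = 91; AMC II needs no correction.
S = 1000/91 − 10 = 90/91 in ≈ 0.989 in
Initial abstraction Ia = S/5 = (90/91)/5 = 18/91 ≈ 0.198 in
P − Ia = 5.730 − 0.198 = 50343/9100 ≈ 5.532 in (> 0, runoff occurs)
Runoff Q = (P−Ia)²/(P−Ia+S) = (5.532)²/(5.532+0.989) = 844805883/180007100 ≈ 4.693 in

Q = 844805883/180007100 in ≈ 4.693 in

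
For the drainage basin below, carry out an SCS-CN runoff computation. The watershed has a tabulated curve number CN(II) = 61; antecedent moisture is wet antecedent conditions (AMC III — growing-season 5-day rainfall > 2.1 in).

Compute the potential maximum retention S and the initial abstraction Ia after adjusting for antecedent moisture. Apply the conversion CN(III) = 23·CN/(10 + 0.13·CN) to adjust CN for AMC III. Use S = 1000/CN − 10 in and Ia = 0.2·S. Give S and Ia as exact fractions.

S = 3900/1403 in ≈ 2.780 in; Ia = 780/1403 in ≈ 0.556 in

Adjust CN=61 to AMC III: 23·61/(10 + 0.13·61) → 1403 ÷ (1793/100) = 140300/1793 ≈ 78.249
Max retention: S = 1000/(140300/1793) − 10 = 3900/1403 in (≈ 2.780 in)
Ia = 0.2·(3900/1403) = 780/1403 in ≈ 0.556 in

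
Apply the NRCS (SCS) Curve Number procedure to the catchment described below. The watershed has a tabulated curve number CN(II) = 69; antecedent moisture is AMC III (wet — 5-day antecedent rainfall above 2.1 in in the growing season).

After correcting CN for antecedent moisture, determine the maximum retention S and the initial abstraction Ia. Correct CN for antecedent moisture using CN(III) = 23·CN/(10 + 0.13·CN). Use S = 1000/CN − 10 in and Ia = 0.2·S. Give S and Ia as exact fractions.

S = 3100/1587 in ≈ 1.953 in; Ia = 620/1587 in ≈ 0.391 in

Wet (AMC III): CN(III) = 23·69/(10 + 0.13·69) = 1587/(1897/100) = 158700/1897 ≈ 83.658
Retention S: 1000/CN − 10 with CN=83.658 → S = 3100/1587 ≈ 1.953 in
Ia = 0.2S: 0.2·1.953 = 0.391 in (exactly 620/1587)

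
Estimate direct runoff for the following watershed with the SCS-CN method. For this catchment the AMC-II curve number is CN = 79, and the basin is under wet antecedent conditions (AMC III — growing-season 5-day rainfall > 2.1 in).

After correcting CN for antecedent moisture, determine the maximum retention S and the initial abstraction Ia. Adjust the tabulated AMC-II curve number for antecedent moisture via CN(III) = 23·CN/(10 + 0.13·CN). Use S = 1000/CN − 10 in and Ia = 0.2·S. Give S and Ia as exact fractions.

S = 2100/1817 in ≈ 1.156 in; Ia = 420/1817 in ≈ 0.231 in

CN(III) from CN(II)=79: (23·79)/(10 + 0.13·79) = 181700/2027 ≈ 89.640
Retention S: 1000/CN − 10 with CN=89.640 → S = 2100/1817 ≈ 1.156 in
Ia = 0.2·(2100/1817) = 420/1817 in ≈ 0.231 in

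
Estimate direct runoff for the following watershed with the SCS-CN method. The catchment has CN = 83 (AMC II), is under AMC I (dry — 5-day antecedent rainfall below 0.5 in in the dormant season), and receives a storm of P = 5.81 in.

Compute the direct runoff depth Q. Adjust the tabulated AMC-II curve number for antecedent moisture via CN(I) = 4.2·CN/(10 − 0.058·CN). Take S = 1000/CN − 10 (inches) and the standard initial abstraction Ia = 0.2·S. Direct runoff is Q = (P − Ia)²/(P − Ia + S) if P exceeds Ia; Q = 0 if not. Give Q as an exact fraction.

Q = 710114638489/295034646900 in ≈ 2.407 in

Adjust CN=83 to AMC I: 4.2·83/(10 − 0.058·83) → (1743/5) ÷ (2593/500) = 174300/2593 ≈ 67.219
S = 1000/(174300/2593) − 10 = 8500/1743 in ≈ 4.877 in
Ia = 0.2S: 0.2·4.877 = 0.975 in (exactly 1700/1743)
P − Ia = 5.810 − 0.975 = 842683/174300 ≈ 4.835 in (> 0, runoff occurs)
Q: (842683/174300)² ÷ (1692683/174300) = 710114638489/295034646900 in (≈ 2.407 in)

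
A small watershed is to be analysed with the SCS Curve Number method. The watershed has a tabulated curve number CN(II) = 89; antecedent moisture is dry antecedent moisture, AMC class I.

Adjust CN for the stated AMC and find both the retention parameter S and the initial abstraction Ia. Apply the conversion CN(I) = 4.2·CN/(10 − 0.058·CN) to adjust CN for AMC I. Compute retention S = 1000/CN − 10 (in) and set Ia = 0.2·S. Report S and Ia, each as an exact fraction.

S = 5500/1869 in ≈ 2.943 in; Ia = 1100/1869 in ≈ 0.589 in

Dry (AMC I): CN(I) = 4.2·89/(10 − 0.058·89) = (1869/5)/(2419/500) = 186900/2419 ≈ 77.263
Max retention: S = 1000/(186900/2419) − 10 = 5500/1869 in (≈ 2.943 in)
Ia = 0.2·(5500/1869) = 1100/1869 in ≈ 0.589 in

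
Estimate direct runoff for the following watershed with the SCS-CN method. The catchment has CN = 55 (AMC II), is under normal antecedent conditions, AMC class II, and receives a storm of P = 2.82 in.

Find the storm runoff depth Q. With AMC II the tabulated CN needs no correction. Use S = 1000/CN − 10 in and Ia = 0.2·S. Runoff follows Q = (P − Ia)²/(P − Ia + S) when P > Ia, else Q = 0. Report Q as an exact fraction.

Average conditions: CN = 55 (no AMC adjustment).
S = 1000/55 − 10 = 90/11 in ≈ 8.182 in
Initial abstraction Ia = S/5 = (90/11)/5 = 18/11 ≈ 1.636 in
Since P=2.820 > Ia=1.636: effective rainfall P−Ia = 651/550 in
Q = (651/550)²/((651/550) + 90/11) = (423801/302500)/(5151/550) = 141267/944350 in ≈ 0.150 in

Q = 141267/944350 in ≈ 0.150 in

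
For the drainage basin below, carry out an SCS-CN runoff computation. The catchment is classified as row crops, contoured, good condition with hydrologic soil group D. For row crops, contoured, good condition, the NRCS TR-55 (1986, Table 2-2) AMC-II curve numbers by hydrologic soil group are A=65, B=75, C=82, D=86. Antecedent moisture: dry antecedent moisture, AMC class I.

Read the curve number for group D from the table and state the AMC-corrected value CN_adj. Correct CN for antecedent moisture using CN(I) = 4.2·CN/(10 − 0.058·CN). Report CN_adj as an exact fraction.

CN_adj = 12900/179 ≈ 72.067

NRCS table: row crops, contoured, good condition, soil group D → CN(II) = 86
Adjust CN=86 to AMC I: 4.2·86/(10 − 0.058·86) → (1806/5) ÷ (1253/250) = 12900/179 ≈ 72.067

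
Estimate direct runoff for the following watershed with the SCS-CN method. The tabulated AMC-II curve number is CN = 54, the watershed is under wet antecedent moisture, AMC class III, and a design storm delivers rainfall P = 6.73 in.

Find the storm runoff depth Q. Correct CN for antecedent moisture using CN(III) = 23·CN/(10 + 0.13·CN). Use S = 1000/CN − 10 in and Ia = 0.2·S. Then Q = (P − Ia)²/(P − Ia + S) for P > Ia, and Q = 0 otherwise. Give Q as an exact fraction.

CN(III) from CN(II)=54: (23·54)/(10 + 0.13·54) = 2700/37 ≈ 72.973
Max retention: S = 1000/(2700/37) − 10 = 100/27 in (≈ 3.704 in)
Initial abstraction Ia = S/5 = (100/27)/5 = 20/27 ≈ 0.741 in
Since P=6.730 > Ia=0.741: effective rainfall P−Ia = 16171/2700 in
Q = (16171/2700)²/((16171/2700) + 100/27) = (261501241/7290000)/(26171/2700) = 261501241/70661700 in ≈ 3.701 in

Q = 261501241/70661700 in ≈ 3.701 in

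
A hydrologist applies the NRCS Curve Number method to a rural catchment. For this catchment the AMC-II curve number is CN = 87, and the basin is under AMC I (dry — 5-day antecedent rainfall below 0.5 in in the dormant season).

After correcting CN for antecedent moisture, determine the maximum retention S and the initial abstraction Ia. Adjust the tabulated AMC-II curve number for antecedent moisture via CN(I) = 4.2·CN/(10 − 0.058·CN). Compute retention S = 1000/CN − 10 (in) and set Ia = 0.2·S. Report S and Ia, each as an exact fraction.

Dry (AMC I): CN(I) = 4.2·87/(10 − 0.058·87) = (1827/5)/(2477/500) = 182700/2477 ≈ 73.759
Max retention: S = 1000/(182700/2477) − 10 = 6500/1827 in (≈ 3.558 in)
Ia = 0.2S: 0.2·3.558 = 0.712 in (exactly 1300/1827)

S = 6500/1827 in ≈ 3.558 in; Ia = 1300/1827 in ≈ 0.712 in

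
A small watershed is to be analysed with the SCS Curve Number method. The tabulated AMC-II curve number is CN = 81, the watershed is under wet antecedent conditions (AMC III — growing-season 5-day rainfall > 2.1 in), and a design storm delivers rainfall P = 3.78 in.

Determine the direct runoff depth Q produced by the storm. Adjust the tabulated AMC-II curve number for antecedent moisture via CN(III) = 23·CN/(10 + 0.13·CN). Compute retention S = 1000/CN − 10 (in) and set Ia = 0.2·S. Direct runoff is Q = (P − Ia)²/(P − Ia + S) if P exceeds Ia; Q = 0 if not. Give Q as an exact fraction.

CN(III) from CN(II)=81: (23·81)/(10 + 0.13·81) = 186300/2053 ≈ 90.745
S = 1000/(186300/2053) − 10 = 1900/1863 in ≈ 1.020 in
Ia = 0.2S: 0.2·1.020 = 0.204 in (exactly 380/1863)
P − Ia = 3.780 − 0.204 = 333107/93150 ≈ 3.576 in (> 0, runoff occurs)
Q: (333107/93150)² ÷ (428107/93150) = 110960273449/39878167050 in (≈ 2.782 in)

Q = 110960273449/39878167050 in ≈ 2.782 in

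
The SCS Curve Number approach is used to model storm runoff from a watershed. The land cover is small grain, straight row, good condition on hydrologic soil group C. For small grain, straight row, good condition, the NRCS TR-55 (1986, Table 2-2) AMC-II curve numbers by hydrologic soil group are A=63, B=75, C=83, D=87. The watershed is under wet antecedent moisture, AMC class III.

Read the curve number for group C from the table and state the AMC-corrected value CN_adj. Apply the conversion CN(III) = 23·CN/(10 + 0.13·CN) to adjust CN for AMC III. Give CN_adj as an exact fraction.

CN_adj = 190900/2079 ≈ 91.823

NRCS table: small grain, straight row, good condition, soil group C → CN(II) = 83
CN(III) from CN(II)=83: (23·83)/(10 + 0.13·83) = 190900/2079 ≈ 91.823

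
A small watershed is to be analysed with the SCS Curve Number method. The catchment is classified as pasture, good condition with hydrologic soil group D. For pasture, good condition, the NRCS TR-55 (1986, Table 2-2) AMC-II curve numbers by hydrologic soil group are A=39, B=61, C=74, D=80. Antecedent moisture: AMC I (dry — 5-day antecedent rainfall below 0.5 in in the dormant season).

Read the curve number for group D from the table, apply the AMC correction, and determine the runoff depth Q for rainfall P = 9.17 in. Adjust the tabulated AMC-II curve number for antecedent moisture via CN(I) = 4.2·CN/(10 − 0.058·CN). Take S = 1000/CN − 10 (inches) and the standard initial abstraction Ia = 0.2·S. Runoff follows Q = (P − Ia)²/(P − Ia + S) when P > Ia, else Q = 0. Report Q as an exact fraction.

NRCS table: pasture, good condition, soil group D → CN(II) = 80
CN(I) from CN(II)=80: (4.2·80)/(10 − 0.058·80) = 4200/67 ≈ 62.687
S = 1000/(4200/67) − 10 = 125/21 in ≈ 5.952 in
Ia = 0.2S: 0.2·5.952 = 1.190 in (exactly 25/21)
Since P=9.170 > Ia=1.190: effective rainfall P−Ia = 16757/2100 in
Runoff Q = (P−Ia)²/(P−Ia+S) = (7.980)²/(7.980+5.952) = 280797049/61439700 ≈ 4.570 in

Q = 280797049/61439700 in ≈ 4.570 in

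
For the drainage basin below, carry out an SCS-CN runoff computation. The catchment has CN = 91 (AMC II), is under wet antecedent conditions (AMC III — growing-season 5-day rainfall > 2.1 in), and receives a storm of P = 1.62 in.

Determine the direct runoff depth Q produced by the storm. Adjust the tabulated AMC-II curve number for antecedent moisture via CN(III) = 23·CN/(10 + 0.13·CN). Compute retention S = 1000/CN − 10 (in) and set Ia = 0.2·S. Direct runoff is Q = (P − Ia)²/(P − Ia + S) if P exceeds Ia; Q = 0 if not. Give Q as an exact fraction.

Q = 2863427121/2389892050 in ≈ 1.198 in

CN(III) from CN(II)=91: (23·91)/(10 + 0.13·91) = 209300/2183 ≈ 95.877
Max retention: S = 1000/(209300/2183) − 10 = 900/2093 in (≈ 0.430 in)
Initial abstraction Ia = S/5 = (900/2093)/5 = 180/2093 ≈ 0.086 in
Since P=1.620 > Ia=0.086: effective rainfall P−Ia = 160533/104650 in
Q: (160533/104650)² ÷ (205533/104650) = 2863427121/2389892050 in (≈ 1.198 in)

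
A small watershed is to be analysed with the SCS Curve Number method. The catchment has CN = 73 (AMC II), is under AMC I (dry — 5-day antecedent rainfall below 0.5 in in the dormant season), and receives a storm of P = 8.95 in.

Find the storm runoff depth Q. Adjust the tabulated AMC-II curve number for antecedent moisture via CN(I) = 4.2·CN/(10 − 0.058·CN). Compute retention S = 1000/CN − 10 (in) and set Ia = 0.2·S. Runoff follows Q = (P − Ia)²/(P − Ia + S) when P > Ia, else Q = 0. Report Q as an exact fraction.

Q = 5397693961/1670653180 in ≈ 3.231 in

CN(I) from CN(II)=73: (4.2·73)/(10 − 0.058·73) = 51100/961 ≈ 53.174
Retention S: 1000/CN − 10 with CN=53.174 → S = 4500/511 ≈ 8.806 in
Ia = 0.2·(4500/511) = 900/511 in ≈ 1.761 in
Since P=8.950 > Ia=1.761: effective rainfall P−Ia = 73469/10220 in
Runoff Q = (P−Ia)²/(P−Ia+S) = (7.189)²/(7.189+8.806) = 5397693961/1670653180 ≈ 3.231 in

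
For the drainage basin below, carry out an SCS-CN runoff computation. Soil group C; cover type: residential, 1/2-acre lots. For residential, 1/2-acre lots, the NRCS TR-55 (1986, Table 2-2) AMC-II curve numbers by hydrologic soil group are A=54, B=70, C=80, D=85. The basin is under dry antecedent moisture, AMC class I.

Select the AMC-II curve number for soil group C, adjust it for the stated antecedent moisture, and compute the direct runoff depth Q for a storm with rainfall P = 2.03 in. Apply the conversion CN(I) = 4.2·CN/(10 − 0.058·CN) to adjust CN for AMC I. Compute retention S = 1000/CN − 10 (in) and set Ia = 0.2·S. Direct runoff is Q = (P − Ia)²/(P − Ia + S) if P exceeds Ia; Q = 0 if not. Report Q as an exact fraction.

Q = 3108169/29952300 in ≈ 0.104 in

NRCS table: residential, 1/2-acre lots, soil group C → CN(II) = 80
Adjust CN=80 to AMC I: 4.2·80/(10 − 0.058·80) → 336 ÷ (134/25) = 4200/67 ≈ 62.687
Max retention: S = 1000/(4200/67) − 10 = 125/21 in (≈ 5.952 in)
Ia = 0.2·(125/21) = 25/21 in ≈ 1.190 in
P − Ia = 2.030 − 1.190 = 1763/2100 ≈ 0.840 in (> 0, runoff occurs)
Q = (1763/2100)²/((1763/2100) + 125/21) = (3108169/4410000)/(14263/2100) = 3108169/29952300 in ≈ 0.104 in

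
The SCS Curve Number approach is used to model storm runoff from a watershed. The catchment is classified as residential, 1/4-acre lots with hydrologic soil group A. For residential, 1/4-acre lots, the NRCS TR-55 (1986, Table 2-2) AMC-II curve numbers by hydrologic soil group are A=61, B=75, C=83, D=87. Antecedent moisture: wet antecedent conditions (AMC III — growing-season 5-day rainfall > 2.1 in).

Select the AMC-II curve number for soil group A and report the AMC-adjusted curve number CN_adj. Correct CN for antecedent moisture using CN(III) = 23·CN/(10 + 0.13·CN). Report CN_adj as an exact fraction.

CN_adj = 140300/1793 ≈ 78.249

NRCS table: residential, 1/4-acre lots, soil group A → CN(II) = 61
Adjust CN=61 to AMC III: 23·61/(10 + 0.13·61) → 1403 ÷ (1793/100) = 140300/1793 ≈ 78.249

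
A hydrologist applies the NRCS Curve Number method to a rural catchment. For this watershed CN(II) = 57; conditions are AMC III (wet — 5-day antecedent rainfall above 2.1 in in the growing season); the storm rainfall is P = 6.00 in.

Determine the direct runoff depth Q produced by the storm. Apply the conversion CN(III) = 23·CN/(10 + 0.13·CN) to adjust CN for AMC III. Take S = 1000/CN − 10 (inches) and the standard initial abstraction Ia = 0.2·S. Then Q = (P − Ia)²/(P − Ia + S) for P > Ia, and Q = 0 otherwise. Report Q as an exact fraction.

Wet (AMC III): CN(III) = 23·57/(10 + 0.13·57) = 1311/(1741/100) = 131100/1741 ≈ 75.302
S = 1000/(131100/1741) − 10 = 4300/1311 in ≈ 3.280 in
Ia = 0.2S: 0.2·3.280 = 0.656 in (exactly 860/1311)
P − Ia = 6.000 − 0.656 = 7006/1311 ≈ 5.344 in (> 0, runoff occurs)
Runoff Q = (P−Ia)²/(P−Ia+S) = (5.344)²/(5.344+3.280) = 24542018/7411083 ≈ 3.312 in

Q = 24542018/7411083 in ≈ 3.312 in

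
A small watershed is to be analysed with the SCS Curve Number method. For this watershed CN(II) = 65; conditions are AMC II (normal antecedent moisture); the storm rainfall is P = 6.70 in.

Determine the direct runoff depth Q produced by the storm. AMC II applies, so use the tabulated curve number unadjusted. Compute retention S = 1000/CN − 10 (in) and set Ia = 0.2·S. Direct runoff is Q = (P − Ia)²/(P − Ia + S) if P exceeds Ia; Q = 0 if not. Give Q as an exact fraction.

CN(II) = 65; AMC II needs no correction.
Max retention: S = 1000/65 − 10 = 70/13 in (≈ 5.385 in)
Ia = 0.2·(70/13) = 14/13 in ≈ 1.077 in
P − Ia = 6.700 − 1.077 = 731/130 ≈ 5.623 in (> 0, runoff occurs)
Runoff Q = (P−Ia)²/(P−Ia+S) = (5.623)²/(5.623+5.385) = 534361/186030 ≈ 2.872 in

Q = 534361/186030 in ≈ 2.872 in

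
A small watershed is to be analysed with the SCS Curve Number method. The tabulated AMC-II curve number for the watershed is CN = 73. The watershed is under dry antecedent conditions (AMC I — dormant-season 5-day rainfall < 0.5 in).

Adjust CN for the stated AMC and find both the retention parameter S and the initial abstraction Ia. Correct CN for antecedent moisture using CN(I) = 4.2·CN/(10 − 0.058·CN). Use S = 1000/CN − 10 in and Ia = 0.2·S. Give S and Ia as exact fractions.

Dry (AMC I): CN(I) = 4.2·73/(10 − 0.058·73) = (1533/5)/(2883/500) = 51100/961 ≈ 53.174
Max retention: S = 1000/(51100/961) − 10 = 4500/511 in (≈ 8.806 in)
Initial abstraction Ia = S/5 = (4500/511)/5 = 900/511 ≈ 1.761 in

S = 4500/511 in ≈ 8.806 in; Ia = 900/511 in ≈ 1.761 in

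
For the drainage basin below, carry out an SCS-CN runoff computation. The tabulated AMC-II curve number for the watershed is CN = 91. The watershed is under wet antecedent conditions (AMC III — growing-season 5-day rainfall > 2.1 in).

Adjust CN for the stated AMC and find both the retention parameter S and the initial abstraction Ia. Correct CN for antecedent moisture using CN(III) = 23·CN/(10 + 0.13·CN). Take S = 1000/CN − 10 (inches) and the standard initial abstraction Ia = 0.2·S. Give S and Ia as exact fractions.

CN(III) from CN(II)=91: (23·91)/(10 + 0.13·91) = 209300/2183 ≈ 95.877
Max retention: S = 1000/(209300/2183) − 10 = 900/2093 in (≈ 0.430 in)
Initial abstraction Ia = S/5 = (900/2093)/5 = 180/2093 ≈ 0.086 in

S = 900/2093 in ≈ 0.430 in; Ia = 180/2093 in ≈ 0.086 in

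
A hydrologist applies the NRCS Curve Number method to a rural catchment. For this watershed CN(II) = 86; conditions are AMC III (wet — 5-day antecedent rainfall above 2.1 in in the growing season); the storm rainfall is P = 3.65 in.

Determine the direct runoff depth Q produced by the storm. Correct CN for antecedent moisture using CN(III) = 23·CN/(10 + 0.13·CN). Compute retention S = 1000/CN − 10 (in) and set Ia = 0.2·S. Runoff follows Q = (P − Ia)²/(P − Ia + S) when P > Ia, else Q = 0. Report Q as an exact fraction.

Adjust CN=86 to AMC III: 23·86/(10 + 0.13·86) → 1978 ÷ (1059/50) = 98900/1059 ≈ 93.390
S = 1000/(98900/1059) − 10 = 700/989 in ≈ 0.708 in
Ia = 0.2·(700/989) = 140/989 in ≈ 0.142 in
Since P=3.650 > Ia=0.142: effective rainfall P−Ia = 69397/19780 in
Runoff Q = (P−Ia)²/(P−Ia+S) = (3.508)²/(3.508+0.708) = 4815943609/1649592660 ≈ 2.919 in

Q = 4815943609/1649592660 in ≈ 2.919 in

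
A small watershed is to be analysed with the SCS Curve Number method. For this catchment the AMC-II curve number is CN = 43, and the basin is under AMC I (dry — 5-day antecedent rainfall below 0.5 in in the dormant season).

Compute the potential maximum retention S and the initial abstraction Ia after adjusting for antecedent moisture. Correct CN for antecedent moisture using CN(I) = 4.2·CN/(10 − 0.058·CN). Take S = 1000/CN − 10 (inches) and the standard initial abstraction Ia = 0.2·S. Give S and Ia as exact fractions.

CN(I) from CN(II)=43: (4.2·43)/(10 − 0.058·43) = 30100/1251 ≈ 24.061
S = 1000/(30100/1251) − 10 = 9500/301 in ≈ 31.561 in
Ia = 0.2·(9500/301) = 1900/301 in ≈ 6.312 in

S = 9500/301 in ≈ 31.561 in; Ia = 1900/301 in ≈ 6.312 in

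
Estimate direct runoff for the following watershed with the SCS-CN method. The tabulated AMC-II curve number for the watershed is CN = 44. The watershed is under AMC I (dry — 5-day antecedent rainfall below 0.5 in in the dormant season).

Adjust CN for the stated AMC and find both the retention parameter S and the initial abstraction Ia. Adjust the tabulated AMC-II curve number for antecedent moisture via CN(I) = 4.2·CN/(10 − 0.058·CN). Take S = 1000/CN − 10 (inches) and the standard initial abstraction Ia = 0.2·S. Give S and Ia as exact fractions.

Adjust CN=44 to AMC I: 4.2·44/(10 − 0.058·44) → (924/5) ÷ (931/125) = 3300/133 ≈ 24.812
S = 1000/(3300/133) − 10 = 1000/33 in ≈ 30.303 in
Initial abstraction Ia = S/5 = (1000/33)/5 = 200/33 ≈ 6.061 in

S = 1000/33 in ≈ 30.303 in; Ia = 200/33 in ≈ 6.061 in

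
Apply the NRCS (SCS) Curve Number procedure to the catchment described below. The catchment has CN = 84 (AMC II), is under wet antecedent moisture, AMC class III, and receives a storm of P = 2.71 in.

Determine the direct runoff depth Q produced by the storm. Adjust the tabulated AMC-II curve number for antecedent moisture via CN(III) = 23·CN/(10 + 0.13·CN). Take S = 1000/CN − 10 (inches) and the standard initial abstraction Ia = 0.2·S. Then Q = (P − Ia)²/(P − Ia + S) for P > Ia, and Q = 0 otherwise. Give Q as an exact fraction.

Wet (AMC III): CN(III) = 23·84/(10 + 0.13·84) = 1932/(523/25) = 48300/523 ≈ 92.352
Max retention: S = 1000/(48300/523) − 10 = 400/483 in (≈ 0.828 in)
Ia = 0.2S: 0.2·0.828 = 0.166 in (exactly 80/483)
P − Ia = 2.710 − 0.166 = 122893/48300 ≈ 2.544 in (> 0, runoff occurs)
Q: (122893/48300)² ÷ (162893/48300) = 15102689449/7867731900 in (≈ 1.920 in)

Q = 15102689449/7867731900 in ≈ 1.920 in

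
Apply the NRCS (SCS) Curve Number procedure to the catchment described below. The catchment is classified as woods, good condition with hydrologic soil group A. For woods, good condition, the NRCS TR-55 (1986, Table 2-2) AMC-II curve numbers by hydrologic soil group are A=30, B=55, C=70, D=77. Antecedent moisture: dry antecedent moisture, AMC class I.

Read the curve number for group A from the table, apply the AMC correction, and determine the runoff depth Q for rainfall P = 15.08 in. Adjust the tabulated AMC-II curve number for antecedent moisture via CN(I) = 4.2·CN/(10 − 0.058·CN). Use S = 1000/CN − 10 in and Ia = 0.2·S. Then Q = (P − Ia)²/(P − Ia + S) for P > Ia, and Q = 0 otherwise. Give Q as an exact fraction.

Q = 797449/3013425 in ≈ 0.265 in

NRCS table: woods, good condition, soil group A → CN(II) = 30
Dry (AMC I): CN(I) = 4.2·30/(10 − 0.058·30) = 126/(413/50) = 900/59 ≈ 15.254
S = 1000/(900/59) − 10 = 500/9 in ≈ 55.556 in
Initial abstraction Ia = S/5 = (500/9)/5 = 100/9 ≈ 11.111 in
P − Ia = 15.080 − 11.111 = 893/225 ≈ 3.969 in (> 0, runoff occurs)
Runoff Q = (P−Ia)²/(P−Ia+S) = (3.969)²/(3.969+55.556) = 797449/3013425 ≈ 0.265 in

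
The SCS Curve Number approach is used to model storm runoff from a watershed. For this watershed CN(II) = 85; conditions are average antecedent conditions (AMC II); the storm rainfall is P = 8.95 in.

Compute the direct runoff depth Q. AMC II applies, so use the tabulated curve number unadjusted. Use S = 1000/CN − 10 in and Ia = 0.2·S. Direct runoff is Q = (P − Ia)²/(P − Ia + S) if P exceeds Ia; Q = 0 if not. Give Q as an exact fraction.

Average conditions: CN = 85 (no AMC adjustment).
Max retention: S = 1000/85 − 10 = 30/17 in (≈ 1.765 in)
Ia = 0.2·(30/17) = 6/17 in ≈ 0.353 in
P − Ia = 8.950 − 0.353 = 2923/340 ≈ 8.597 in (> 0, runoff occurs)
Runoff Q = (P−Ia)²/(P−Ia+S) = (8.597)²/(8.597+1.765) = 8543929/1197820 ≈ 7.133 in

Q = 8543929/1197820 in ≈ 7.133 in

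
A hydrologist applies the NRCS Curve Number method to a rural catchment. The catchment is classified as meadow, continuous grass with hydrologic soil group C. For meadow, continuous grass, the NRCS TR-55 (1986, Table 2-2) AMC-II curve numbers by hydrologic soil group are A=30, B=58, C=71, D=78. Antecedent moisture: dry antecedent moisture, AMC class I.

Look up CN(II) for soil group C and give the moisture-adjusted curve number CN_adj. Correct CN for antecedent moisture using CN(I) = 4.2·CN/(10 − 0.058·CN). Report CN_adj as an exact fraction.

NRCS table: meadow, continuous grass, soil group C → CN(II) = 71
Adjust CN=71 to AMC I: 4.2·71/(10 − 0.058·71) → (1491/5) ÷ (2941/500) = 149100/2941 ≈ 50.697

CN_adj = 149100/2941 ≈ 50.697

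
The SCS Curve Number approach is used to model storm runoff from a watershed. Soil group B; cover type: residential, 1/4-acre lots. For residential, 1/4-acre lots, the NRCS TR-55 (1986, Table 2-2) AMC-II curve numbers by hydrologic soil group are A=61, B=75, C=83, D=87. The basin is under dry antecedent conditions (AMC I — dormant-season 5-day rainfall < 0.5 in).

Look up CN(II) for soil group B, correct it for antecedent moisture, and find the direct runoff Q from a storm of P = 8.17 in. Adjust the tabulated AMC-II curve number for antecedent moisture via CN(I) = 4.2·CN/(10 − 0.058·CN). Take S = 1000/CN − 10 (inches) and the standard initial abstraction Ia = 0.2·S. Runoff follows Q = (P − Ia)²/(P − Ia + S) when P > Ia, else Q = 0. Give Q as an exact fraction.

Q = 1719843841/576267300 in ≈ 2.984 in

NRCS table: residential, 1/4-acre lots, soil group B → CN(II) = 75
Adjust CN=75 to AMC I: 4.2·75/(10 − 0.058·75) → 315 ÷ (113/20) = 6300/113 ≈ 55.752
Retention S: 1000/CN − 10 with CN=55.752 → S = 500/63 ≈ 7.937 in
Ia = 0.2S: 0.2·7.937 = 1.587 in (exactly 100/63)
Since P=8.170 > Ia=1.587: effective rainfall P−Ia = 41471/6300 in
Q: (41471/6300)² ÷ (91471/6300) = 1719843841/576267300 in (≈ 2.984 in)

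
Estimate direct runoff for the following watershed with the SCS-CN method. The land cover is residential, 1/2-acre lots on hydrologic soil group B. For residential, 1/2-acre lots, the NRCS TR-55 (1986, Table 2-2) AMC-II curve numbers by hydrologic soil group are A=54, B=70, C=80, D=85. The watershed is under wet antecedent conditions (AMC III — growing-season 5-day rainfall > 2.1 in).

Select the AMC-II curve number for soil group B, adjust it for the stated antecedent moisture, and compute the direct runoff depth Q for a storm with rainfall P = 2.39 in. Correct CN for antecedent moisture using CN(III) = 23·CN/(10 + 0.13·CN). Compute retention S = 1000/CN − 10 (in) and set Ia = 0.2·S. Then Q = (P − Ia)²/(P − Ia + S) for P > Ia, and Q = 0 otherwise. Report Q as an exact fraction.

Q = 1054885441/1005911900 in ≈ 1.049 in

NRCS table: residential, 1/2-acre lots, soil group B → CN(II) = 70
CN(III) from CN(II)=70: (23·70)/(10 + 0.13·70) = 16100/191 ≈ 84.293
S = 1000/(16100/191) − 10 = 300/161 in ≈ 1.863 in
Ia = 0.2S: 0.2·1.863 = 0.373 in (exactly 60/161)
Excess rainfall: 2.390 − 0.373 = 2.017 in; P > Ia so Q > 0
Q = (32479/16100)²/((32479/16100) + 300/161) = (1054885441/259210000)/(62479/16100) = 1054885441/1005911900 in ≈ 1.049 in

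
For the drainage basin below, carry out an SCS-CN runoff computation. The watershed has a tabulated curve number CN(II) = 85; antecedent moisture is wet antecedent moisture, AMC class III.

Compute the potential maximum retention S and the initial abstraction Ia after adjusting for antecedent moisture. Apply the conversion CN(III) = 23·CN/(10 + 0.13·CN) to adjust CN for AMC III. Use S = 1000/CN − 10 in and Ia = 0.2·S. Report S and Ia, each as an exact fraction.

CN(III) from CN(II)=85: (23·85)/(10 + 0.13·85) = 39100/421 ≈ 92.874
Max retention: S = 1000/(39100/421) − 10 = 300/391 in (≈ 0.767 in)
Ia = 0.2S: 0.2·0.767 = 0.153 in (exactly 60/391)

S = 300/391 in ≈ 0.767 in; Ia = 60/391 in ≈ 0.153 in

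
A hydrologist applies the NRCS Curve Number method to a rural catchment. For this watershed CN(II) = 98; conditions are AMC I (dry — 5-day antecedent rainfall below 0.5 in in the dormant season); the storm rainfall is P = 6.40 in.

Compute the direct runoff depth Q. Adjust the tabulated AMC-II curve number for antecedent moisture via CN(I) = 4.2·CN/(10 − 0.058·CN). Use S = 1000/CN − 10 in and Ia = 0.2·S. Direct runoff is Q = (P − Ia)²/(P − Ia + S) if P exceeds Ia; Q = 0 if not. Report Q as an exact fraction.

Dry (AMC I): CN(I) = 4.2·98/(10 − 0.058·98) = (2058/5)/(1079/250) = 102900/1079 ≈ 95.366
Retention S: 1000/CN − 10 with CN=95.366 → S = 500/1029 ≈ 0.486 in
Ia = 0.2·(500/1029) = 100/1029 in ≈ 0.097 in
Since P=6.400 > Ia=0.097: effective rainfall P−Ia = 32428/5145 in
Runoff Q = (P−Ia)²/(P−Ia+S) = (6.303)²/(6.303+0.486) = 65723449/11231535 ≈ 5.852 in

Q = 65723449/11231535 in ≈ 5.852 in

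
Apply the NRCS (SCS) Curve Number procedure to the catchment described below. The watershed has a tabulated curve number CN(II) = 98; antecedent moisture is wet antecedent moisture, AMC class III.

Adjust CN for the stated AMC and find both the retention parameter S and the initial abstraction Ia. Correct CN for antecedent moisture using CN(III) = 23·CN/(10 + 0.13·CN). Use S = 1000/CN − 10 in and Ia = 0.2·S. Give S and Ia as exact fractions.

CN(III) from CN(II)=98: (23·98)/(10 + 0.13·98) = 112700/1137 ≈ 99.120
Retention S: 1000/CN − 10 with CN=99.120 → S = 100/1127 ≈ 0.089 in
Initial abstraction Ia = S/5 = (100/1127)/5 = 20/1127 ≈ 0.018 in

S = 100/1127 in ≈ 0.089 in; Ia = 20/1127 in ≈ 0.018 in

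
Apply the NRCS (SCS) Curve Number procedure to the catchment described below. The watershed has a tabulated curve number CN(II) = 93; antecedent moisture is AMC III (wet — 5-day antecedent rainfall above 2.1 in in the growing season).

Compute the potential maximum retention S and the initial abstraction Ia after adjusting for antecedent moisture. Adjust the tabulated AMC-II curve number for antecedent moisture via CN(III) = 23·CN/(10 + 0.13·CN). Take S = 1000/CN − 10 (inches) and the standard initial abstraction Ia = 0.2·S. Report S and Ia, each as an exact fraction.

S = 700/2139 in ≈ 0.327 in; Ia = 140/2139 in ≈ 0.065 in

Adjust CN=93 to AMC III: 23·93/(10 + 0.13·93) → 2139 ÷ (2209/100) = 213900/2209 ≈ 96.831
Retention S: 1000/CN − 10 with CN=96.831 → S = 700/2139 ≈ 0.327 in
Ia = 0.2·(700/2139) = 140/2139 in ≈ 0.065 in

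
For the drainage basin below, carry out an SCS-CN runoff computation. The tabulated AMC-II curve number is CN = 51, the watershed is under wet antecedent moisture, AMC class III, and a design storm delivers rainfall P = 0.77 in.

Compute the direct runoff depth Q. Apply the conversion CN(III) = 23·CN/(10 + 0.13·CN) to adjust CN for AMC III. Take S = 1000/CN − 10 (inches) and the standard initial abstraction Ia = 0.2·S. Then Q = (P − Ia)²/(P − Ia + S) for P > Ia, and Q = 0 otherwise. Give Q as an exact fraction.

Wet (AMC III): CN(III) = 23·51/(10 + 0.13·51) = 1173/(1663/100) = 117300/1663 ≈ 70.535
Retention S: 1000/CN − 10 with CN=70.535 → S = 4900/1173 ≈ 4.177 in
Ia = 0.2S: 0.2·4.177 = 0.835 in (exactly 980/1173)
P = 0.770 ≤ Ia = 0.835 in: entire storm abstracted, Q = 0.

Q = 0 in ≈ 0.000 in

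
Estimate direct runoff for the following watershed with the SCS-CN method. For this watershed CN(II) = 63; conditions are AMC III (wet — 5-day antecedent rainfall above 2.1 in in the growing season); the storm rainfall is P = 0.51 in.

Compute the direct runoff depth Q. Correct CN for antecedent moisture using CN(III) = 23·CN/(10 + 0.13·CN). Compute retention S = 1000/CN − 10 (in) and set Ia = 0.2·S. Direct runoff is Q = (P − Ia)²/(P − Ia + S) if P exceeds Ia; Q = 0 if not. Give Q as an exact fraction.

Q = 0 in ≈ 0.000 in

Adjust CN=63 to AMC III: 23·63/(10 + 0.13·63) → 1449 ÷ (1819/100) = 144900/1819 ≈ 79.659
Retention S: 1000/CN − 10 with CN=79.659 → S = 3700/1449 ≈ 2.553 in
Initial abstraction Ia = S/5 = (3700/1449)/5 = 740/1449 ≈ 0.511 in
P = 0.510 ≤ Ia = 0.511 in: entire storm abstracted, Q = 0.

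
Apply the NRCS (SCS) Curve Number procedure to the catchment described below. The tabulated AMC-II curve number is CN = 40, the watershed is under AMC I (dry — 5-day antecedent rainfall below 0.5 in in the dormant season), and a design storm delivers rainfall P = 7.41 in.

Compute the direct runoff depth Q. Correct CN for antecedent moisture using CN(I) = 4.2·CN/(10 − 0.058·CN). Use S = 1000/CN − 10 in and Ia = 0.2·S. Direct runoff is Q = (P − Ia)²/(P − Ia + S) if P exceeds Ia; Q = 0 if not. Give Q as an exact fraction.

Q = 34969/17630900 in ≈ 0.002 in

Dry (AMC I): CN(I) = 4.2·40/(10 − 0.058·40) = 168/(192/25) = 175/8 ≈ 21.875
S = 1000/(175/8) − 10 = 250/7 in ≈ 35.714 in
Ia = 0.2S: 0.2·35.714 = 7.143 in (exactly 50/7)
Excess rainfall: 7.410 − 7.143 = 0.267 in; P > Ia so Q > 0
Q = (187/700)²/((187/700) + 250/7) = (34969/490000)/(25187/700) = 34969/17630900 in ≈ 0.002 in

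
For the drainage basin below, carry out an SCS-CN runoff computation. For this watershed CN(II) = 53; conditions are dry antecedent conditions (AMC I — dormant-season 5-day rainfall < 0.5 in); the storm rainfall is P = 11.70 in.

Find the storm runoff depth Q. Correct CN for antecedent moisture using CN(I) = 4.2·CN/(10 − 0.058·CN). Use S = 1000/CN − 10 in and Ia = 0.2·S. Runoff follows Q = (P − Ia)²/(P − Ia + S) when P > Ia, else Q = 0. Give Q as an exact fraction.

CN(I) from CN(II)=53: (4.2·53)/(10 − 0.058·53) = 111300/3463 ≈ 32.140
S = 1000/(111300/3463) − 10 = 23500/1113 in ≈ 21.114 in
Ia = 0.2S: 0.2·21.114 = 4.223 in (exactly 4700/1113)
P − Ia = 11.700 − 4.223 = 83221/11130 ≈ 7.477 in (> 0, runoff occurs)
Q: (83221/11130)² ÷ (318221/11130) = 6925734841/3541799730 in (≈ 1.955 in)

Q = 6925734841/3541799730 in ≈ 1.955 in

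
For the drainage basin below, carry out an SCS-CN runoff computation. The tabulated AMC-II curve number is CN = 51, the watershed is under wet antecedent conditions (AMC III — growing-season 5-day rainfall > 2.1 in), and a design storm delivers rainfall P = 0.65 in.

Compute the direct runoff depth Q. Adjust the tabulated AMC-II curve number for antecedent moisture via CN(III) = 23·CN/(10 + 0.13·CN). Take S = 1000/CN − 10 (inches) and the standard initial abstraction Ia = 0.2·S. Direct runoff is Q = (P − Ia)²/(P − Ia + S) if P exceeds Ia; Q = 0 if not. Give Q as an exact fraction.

Q = 0 in ≈ 0.000 in

Adjust CN=51 to AMC III: 23·51/(10 + 0.13·51) → 1173 ÷ (1663/100) = 117300/1663 ≈ 70.535
S = 1000/(117300/1663) − 10 = 4900/1173 in ≈ 4.177 in
Ia = 0.2·(4900/1173) = 980/1173 in ≈ 0.835 in
P = 0.650 ≤ Ia = 0.835 in: entire storm abstracted, Q = 0.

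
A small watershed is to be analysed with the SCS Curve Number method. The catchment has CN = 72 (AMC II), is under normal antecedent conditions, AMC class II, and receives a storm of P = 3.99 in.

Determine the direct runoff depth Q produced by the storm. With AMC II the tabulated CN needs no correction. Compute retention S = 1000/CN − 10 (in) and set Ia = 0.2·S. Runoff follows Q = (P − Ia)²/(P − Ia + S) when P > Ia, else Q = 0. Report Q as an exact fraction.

Q = 1193983/821700 in ≈ 1.453 in

CN(II) = 72; AMC II needs no correction.
Retention S: 1000/CN − 10 with CN=72.000 → S = 35/9 ≈ 3.889 in
Ia = 0.2S: 0.2·3.889 = 0.778 in (exactly 7/9)
P − Ia = 3.990 − 0.778 = 2891/900 ≈ 3.212 in (> 0, runoff occurs)
Q = (2891/900)²/((2891/900) + 35/9) = (8357881/810000)/(6391/900) = 1193983/821700 in ≈ 1.453 in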